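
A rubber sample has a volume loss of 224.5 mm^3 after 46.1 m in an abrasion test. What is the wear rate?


Rate = volume_loss / distance
= 224.5 / 46.1
= 4.87 mm^3/m

4.87 mm^3/m


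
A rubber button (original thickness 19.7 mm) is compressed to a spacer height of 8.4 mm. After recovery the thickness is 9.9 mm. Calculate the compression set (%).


CS = (t0 - recovered) / (t0 - ts) * 100
= (19.7 - 9.9) / (19.7 - 8.4) * 100
= 9.8 / 11.3 * 100
= 86.7%

86.7%


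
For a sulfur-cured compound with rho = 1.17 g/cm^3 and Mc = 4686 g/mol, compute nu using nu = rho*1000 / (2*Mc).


nu = rho * 1000 / (2 * Mc)
nu = 1.17 * 1000 / (2 * 4686)
nu = 1170.0 / 9372
nu = 0.1248 mol/L

0.1248 mol/L


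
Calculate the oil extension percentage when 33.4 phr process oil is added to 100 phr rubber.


Oil % = oil / (100 + oil) * 100
= 33.4 / (100 + 33.4) * 100
= 33.4 / 133.4 * 100
= 25.04%

25.04%


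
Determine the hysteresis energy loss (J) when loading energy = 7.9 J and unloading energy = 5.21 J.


Hysteresis loss = loading - unloading
= 7.9 - 5.21
= 2.69 J

2.69 J


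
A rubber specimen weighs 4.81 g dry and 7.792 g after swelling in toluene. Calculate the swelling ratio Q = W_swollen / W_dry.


Q = W_swollen / W_dry
Q = 7.792 / 4.81
Q = 1.62

Q = 1.62


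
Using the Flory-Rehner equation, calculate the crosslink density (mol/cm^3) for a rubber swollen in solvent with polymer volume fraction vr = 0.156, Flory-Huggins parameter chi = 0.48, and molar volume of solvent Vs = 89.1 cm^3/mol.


ln(1 - vr) = ln(1 - 0.156) = -0.1696
Numerator = -((-0.1696) + 0.156 + 0.48 * 0.156^2) = 0.0019
Denominator = 89.1 * (0.156^(1/3) - 0.156/2) = 41.0146
nu = 0.0019 / 41.0146 = 4.6849e-05 mol/cm^3

4.6849e-05 mol/cm^3


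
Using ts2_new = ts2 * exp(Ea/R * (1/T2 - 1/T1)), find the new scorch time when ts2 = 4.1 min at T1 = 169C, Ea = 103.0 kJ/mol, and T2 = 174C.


Convert temperatures: T1 = 169 + 273.15 = 442.15 K, T2 = 174 + 273.15 = 447.15 K
ts2_new = 4.1 * exp(103000 / 8.314 * (1/447.15 - 1/442.15))
1/T2 - 1/T1 = -2.5290e-05
ts2_new = 3.0 min

3.0 min


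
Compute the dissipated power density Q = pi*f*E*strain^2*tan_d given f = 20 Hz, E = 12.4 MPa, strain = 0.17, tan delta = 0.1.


Q = pi * f * E * strain^2 * tan_d
= pi * 20 * 12.4 * 0.17^2 * 0.1
= pi * 20 * 12.4 * 0.0289 * 0.1
= 2.2516

Q = 2.2516


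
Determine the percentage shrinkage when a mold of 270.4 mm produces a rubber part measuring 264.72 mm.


Shrinkage = (mold - part) / mold * 100
= (270.4 - 264.72) / 270.4 * 100
= 5.68 / 270.4 * 100
= 2.1%

2.1%


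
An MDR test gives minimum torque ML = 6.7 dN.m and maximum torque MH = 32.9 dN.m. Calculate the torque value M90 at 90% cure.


M90 = ML + 0.9 * (MH - ML)
M90 = 6.7 + 0.9 * (32.9 - 6.7)
M90 = 6.7 + 0.9 * 26.2
M90 = 30.28 dN.m

30.28 dN.m


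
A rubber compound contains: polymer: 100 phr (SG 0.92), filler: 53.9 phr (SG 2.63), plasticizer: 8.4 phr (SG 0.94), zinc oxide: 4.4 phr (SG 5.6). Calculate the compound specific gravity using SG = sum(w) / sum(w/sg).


Sum of weights = 166.7
Volume contributions:
  polymer: 100/0.92 = 108.6957
  filler: 53.9/2.63 = 20.4943
  plasticizer: 8.4/0.94 = 8.9362
  zinc oxide: 4.4/5.6 = 0.7857
Sum of volumes = 138.9118
SG = 166.7 / 138.9118 = 1.2

SG = 1.2


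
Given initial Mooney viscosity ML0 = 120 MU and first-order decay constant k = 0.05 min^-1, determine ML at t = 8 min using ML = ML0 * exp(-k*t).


ML = ML0 * exp(-k * t)
ML = 120 * exp(-0.05 * 8)
ML = 120 * 0.6703
ML = 80.44 MU

80.44 MU


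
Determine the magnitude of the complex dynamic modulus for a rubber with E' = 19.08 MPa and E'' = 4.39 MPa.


|E*| = sqrt(E'^2 + E''^2)
= sqrt(19.08^2 + 4.39^2)
= sqrt(364.0464 + 19.2721)
= 19.579 MPa

19.579 MPa


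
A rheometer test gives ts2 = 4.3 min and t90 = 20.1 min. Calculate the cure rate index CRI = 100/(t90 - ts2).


CRI = 100 / (t90 - ts2)
= 100 / (20.1 - 4.3)
= 100 / 15.8
= 6.33 min^-1

6.33 min^-1


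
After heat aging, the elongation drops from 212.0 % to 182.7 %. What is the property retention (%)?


Retention = aged / original * 100
= 182.7 / 212.0 * 100
= 86.2%

86.2%


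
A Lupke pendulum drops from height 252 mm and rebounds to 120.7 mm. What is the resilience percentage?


Resilience = h_rebound / h_drop * 100
= 120.7 / 252 * 100
= 47.9%

47.9%


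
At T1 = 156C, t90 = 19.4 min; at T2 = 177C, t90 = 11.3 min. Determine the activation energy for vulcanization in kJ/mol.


T1 = 429.15 K, T2 = 450.15 K
1/T1 - 1/T2 = 1.0871e-04
ln(t1/t2) = ln(19.4/11.3) = 0.5405
Ea = 8.314 * 0.5405 / 1.0871e-04 = 41336.0489 J/mol
Ea = 41.34 kJ/mol

41.34 kJ/mol


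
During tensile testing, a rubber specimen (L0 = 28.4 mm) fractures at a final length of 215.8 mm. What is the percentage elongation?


Elongation = (Lf - L0) / L0 * 100
= (215.8 - 28.4) / 28.4 * 100
= 187.4 / 28.4 * 100
= 659.9%

659.9%


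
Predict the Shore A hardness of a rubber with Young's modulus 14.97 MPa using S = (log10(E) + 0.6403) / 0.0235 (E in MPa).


log10(E) = 0.0235*S - 0.6403  =>  S = (log10(E) + 0.6403) / 0.0235
log10(14.97) = 1.175222
S = (1.175222 + 0.6403) / 0.0235 = 1.815522 / 0.0235
S = 77.3

Shore A = 77.3


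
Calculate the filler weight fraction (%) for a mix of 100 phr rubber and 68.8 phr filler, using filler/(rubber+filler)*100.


Filler % = filler / (rubber + filler) * 100
= 68.8 / (100 + 68.8) * 100
= 68.8 / 168.8 * 100
= 40.76%

40.76%


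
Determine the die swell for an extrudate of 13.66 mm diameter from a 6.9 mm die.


Die swell ratio = D_extrudate / D_die
= 13.66 / 6.9
= 1.98

Die swell = 1.98


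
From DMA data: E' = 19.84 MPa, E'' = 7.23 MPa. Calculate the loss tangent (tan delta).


tan delta = E'' / E'
= 7.23 / 19.84
= 0.3644

tan delta = 0.3644


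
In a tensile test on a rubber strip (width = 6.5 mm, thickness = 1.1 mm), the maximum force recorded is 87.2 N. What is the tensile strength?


Area = width * thickness = 6.5 * 1.1 = 7.15 mm^2
TS = force / area = 87.2 / 7.15 = 12.2 MPa

12.2 MPa


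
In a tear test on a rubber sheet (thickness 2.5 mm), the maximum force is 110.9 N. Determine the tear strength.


Tear strength = force / thickness
= 110.9 / 2.5
= 44.36 N/mm

44.36 N/mm


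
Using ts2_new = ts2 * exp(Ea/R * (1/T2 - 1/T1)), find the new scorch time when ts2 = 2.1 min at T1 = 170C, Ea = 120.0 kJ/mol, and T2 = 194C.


Convert temperatures: T1 = 170 + 273.15 = 443.15 K, T2 = 194 + 273.15 = 467.15 K
ts2_new = 2.1 * exp(120000 / 8.314 * (1/467.15 - 1/443.15))
1/T2 - 1/T1 = -1.1593e-04
ts2_new = 0.39 min

0.39 min


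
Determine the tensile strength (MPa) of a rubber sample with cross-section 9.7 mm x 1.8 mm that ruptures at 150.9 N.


Area = width * thickness = 9.7 * 1.8 = 17.46 mm^2
TS = force / area = 150.9 / 17.46 = 8.64 MPa

8.64 MPa


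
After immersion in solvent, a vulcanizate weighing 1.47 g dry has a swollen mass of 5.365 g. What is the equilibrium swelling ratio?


Q = W_swollen / W_dry
Q = 5.365 / 1.47
Q = 3.65

Q = 3.65


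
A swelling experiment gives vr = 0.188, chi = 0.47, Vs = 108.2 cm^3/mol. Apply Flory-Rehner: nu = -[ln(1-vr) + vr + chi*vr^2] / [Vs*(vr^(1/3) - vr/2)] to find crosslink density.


ln(1 - vr) = ln(1 - 0.188) = -0.2083
Numerator = -((-0.2083) + 0.188 + 0.47 * 0.188^2) = 0.0036
Denominator = 108.2 * (0.188^(1/3) - 0.188/2) = 51.8132
nu = 0.0036 / 51.8132 = 7.0315e-05 mol/cm^3

7.0315e-05 mol/cm^3


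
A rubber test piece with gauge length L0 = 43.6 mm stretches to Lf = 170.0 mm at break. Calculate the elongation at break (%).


Elongation = (Lf - L0) / L0 * 100
= (170.0 - 43.6) / 43.6 * 100
= 126.4 / 43.6 * 100
= 289.9%

289.9%


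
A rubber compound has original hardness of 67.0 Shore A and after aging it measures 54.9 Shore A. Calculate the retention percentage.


Retention = aged / original * 100
= 54.9 / 67.0 * 100
= 81.9%

81.9%


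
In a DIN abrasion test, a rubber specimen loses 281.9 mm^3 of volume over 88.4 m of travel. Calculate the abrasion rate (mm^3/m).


Rate = volume_loss / distance
= 281.9 / 88.4
= 3.189 mm^3/m

3.189 mm^3/m


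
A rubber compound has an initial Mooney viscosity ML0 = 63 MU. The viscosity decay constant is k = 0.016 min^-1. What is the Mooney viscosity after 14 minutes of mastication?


ML = ML0 * exp(-k * t)
ML = 63 * exp(-0.016 * 14)
ML = 63 * 0.7993
ML = 50.36 MU

50.36 MU


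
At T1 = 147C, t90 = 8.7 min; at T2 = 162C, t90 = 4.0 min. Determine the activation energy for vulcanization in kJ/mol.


T1 = 420.15 K, T2 = 435.15 K
1/T1 - 1/T2 = 8.2044e-05
ln(t1/t2) = ln(8.7/4.0) = 0.7770
Ea = 8.314 * 0.7770 / 8.2044e-05 = 78740.6793 J/mol
Ea = 78.74 kJ/mol

78.74 kJ/mol


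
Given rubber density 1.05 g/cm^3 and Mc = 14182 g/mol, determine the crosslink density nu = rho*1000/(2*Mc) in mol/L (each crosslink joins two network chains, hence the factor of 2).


nu = rho * 1000 / (2 * Mc)
nu = 1.05 * 1000 / (2 * 14182)
nu = 1050.0 / 28364
nu = 0.0370 mol/L

0.0370 mol/L


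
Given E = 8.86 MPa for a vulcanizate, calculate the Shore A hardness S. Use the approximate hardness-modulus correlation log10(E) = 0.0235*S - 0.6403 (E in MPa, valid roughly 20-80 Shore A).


log10(E) = 0.0235*S - 0.6403  =>  S = (log10(E) + 0.6403) / 0.0235
log10(8.86) = 0.947434
S = (0.947434 + 0.6403) / 0.0235 = 1.587734 / 0.0235
S = 67.6

Shore A = 67.6


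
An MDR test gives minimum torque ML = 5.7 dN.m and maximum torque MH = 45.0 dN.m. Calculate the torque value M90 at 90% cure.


M90 = ML + 0.9 * (MH - ML)
M90 = 5.7 + 0.9 * (45.0 - 5.7)
M90 = 5.7 + 0.9 * 39.3
M90 = 41.07 dN.m

41.07 dN.m


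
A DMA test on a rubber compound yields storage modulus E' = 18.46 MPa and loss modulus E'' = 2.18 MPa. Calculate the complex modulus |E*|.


|E*| = sqrt(E'^2 + E''^2)
= sqrt(18.46^2 + 2.18^2)
= sqrt(340.7716 + 4.7524)
= 18.588 MPa

18.588 MPa


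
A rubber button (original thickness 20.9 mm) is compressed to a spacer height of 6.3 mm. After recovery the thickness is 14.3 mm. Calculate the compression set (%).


CS = (t0 - recovered) / (t0 - ts) * 100
= (20.9 - 14.3) / (20.9 - 6.3) * 100
= 6.6 / 14.6 * 100
= 45.2%

45.2%


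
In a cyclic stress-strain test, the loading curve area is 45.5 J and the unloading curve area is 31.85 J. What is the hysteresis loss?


Hysteresis loss = loading - unloading
= 45.5 - 31.85
= 13.65 J

13.65 J


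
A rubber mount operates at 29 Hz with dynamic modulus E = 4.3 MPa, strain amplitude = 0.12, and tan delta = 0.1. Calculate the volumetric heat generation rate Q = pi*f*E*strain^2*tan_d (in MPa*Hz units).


Q = pi * f * E * strain^2 * tan_d
= pi * 29 * 4.3 * 0.12^2 * 0.1
= pi * 29 * 4.3 * 0.0144 * 0.1
= 0.5641

Q = 0.5641


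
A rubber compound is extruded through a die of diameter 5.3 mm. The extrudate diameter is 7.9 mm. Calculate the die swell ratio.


Die swell ratio = D_extrudate / D_die
= 7.9 / 5.3
= 1.491

Die swell = 1.491


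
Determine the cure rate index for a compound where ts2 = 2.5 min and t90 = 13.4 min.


CRI = 100 / (t90 - ts2)
= 100 / (13.4 - 2.5)
= 100 / 10.9
= 9.17 min^-1

9.17 min^-1


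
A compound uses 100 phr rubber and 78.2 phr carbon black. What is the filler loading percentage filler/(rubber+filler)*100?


Filler % = filler / (rubber + filler) * 100
= 78.2 / (100 + 78.2) * 100
= 78.2 / 178.2 * 100
= 43.88%

43.88%


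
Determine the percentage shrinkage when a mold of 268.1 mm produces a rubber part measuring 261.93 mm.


Shrinkage = (mold - part) / mold * 100
= (268.1 - 261.93) / 268.1 * 100
= 6.17 / 268.1 * 100
= 2.3%

2.3%


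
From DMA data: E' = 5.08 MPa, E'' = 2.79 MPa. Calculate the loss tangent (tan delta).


tan delta = E'' / E'
= 2.79 / 5.08
= 0.5492

tan delta = 0.5492


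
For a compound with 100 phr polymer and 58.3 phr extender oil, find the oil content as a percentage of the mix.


Oil % = oil / (100 + oil) * 100
= 58.3 / (100 + 58.3) * 100
= 58.3 / 158.3 * 100
= 36.83%

36.83%


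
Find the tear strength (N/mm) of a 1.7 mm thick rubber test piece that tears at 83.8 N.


Tear strength = force / thickness
= 83.8 / 1.7
= 49.29 N/mm

49.29 N/mm


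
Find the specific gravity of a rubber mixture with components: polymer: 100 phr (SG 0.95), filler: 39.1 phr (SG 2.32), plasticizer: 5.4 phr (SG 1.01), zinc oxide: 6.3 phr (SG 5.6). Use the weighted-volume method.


Sum of weights = 150.8
Volume contributions:
  polymer: 100/0.95 = 105.2632
  filler: 39.1/2.32 = 16.8534
  plasticizer: 5.4/1.01 = 5.3465
  zinc oxide: 6.3/5.6 = 1.1250
Sum of volumes = 128.5881
SG = 150.8 / 128.5881 = 1.173

SG = 1.173


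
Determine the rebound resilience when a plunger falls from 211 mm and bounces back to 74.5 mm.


Resilience = h_rebound / h_drop * 100
= 74.5 / 211 * 100
= 35.3%

35.3%


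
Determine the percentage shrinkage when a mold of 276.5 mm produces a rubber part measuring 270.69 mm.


Shrinkage = (mold - part) / mold * 100
= (276.5 - 270.69) / 276.5 * 100
= 5.81 / 276.5 * 100
= 2.1%

2.1%


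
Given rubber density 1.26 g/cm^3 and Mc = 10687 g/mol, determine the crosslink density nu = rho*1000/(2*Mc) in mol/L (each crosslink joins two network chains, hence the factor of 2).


nu = rho * 1000 / (2 * Mc)
nu = 1.26 * 1000 / (2 * 10687)
nu = 1260.0 / 21374
nu = 0.0590 mol/L

0.0590 mol/L


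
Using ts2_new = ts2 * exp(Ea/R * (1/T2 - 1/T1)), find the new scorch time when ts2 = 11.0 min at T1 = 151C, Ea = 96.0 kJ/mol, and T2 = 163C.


Convert temperatures: T1 = 151 + 273.15 = 424.15 K, T2 = 163 + 273.15 = 436.15 K
ts2_new = 11.0 * exp(96000 / 8.314 * (1/436.15 - 1/424.15))
1/T2 - 1/T1 = -6.4867e-05
ts2_new = 5.2 min

5.2 min


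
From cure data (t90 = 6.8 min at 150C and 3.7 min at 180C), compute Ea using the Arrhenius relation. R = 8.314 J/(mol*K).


T1 = 423.15 K, T2 = 453.15 K
1/T1 - 1/T2 = 1.5645e-04
ln(t1/t2) = ln(6.8/3.7) = 0.6086
Ea = 8.314 * 0.6086 / 1.5645e-04 = 32340.7256 J/mol
Ea = 32.34 kJ/mol

32.34 kJ/mol


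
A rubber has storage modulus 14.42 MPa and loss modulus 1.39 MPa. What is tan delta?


tan delta = E'' / E'
= 1.39 / 14.42
= 0.0964

tan delta = 0.0964


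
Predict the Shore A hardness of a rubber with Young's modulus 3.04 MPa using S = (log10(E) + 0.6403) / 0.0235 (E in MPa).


log10(E) = 0.0235*S - 0.6403  =>  S = (log10(E) + 0.6403) / 0.0235
log10(3.04) = 0.482874
S = (0.482874 + 0.6403) / 0.0235 = 1.123174 / 0.0235
S = 47.8

Shore A = 47.8


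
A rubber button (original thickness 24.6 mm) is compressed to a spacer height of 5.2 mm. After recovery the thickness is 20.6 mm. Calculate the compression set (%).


CS = (t0 - recovered) / (t0 - ts) * 100
= (24.6 - 20.6) / (24.6 - 5.2) * 100
= 4.0 / 19.4 * 100
= 20.6%

20.6%


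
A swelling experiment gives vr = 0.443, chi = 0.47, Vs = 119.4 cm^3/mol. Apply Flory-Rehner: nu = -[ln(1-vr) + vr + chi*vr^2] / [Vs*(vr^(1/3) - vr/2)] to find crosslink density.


ln(1 - vr) = ln(1 - 0.443) = -0.5852
Numerator = -((-0.5852) + 0.443 + 0.47 * 0.443^2) = 0.0500
Denominator = 119.4 * (0.443^(1/3) - 0.443/2) = 64.5733
nu = 0.0500 / 64.5733 = 7.7359e-04 mol/cm^3

7.7359e-04 mol/cm^3


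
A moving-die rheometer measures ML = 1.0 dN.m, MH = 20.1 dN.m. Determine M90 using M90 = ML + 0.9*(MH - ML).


M90 = ML + 0.9 * (MH - ML)
M90 = 1.0 + 0.9 * (20.1 - 1.0)
M90 = 1.0 + 0.9 * 19.1
M90 = 18.19 dN.m

18.19 dN.m


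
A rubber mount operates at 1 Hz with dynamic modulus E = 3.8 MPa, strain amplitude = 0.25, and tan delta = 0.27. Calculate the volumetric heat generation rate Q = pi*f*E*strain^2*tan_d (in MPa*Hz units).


Q = pi * f * E * strain^2 * tan_d
= pi * 1 * 3.8 * 0.25^2 * 0.27
= pi * 1 * 3.8 * 0.0625 * 0.27
= 0.2015

Q = 0.2015


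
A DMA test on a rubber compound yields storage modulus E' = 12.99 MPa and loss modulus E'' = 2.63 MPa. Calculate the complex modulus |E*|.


|E*| = sqrt(E'^2 + E''^2)
= sqrt(12.99^2 + 2.63^2)
= sqrt(168.7401 + 6.9169)
= 13.254 MPa

13.254 MPa


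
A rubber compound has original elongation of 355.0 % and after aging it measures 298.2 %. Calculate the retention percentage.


Retention = aged / original * 100
= 298.2 / 355.0 * 100
= 84.0%

84.0%


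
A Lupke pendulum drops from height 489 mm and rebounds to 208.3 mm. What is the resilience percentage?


Resilience = h_rebound / h_drop * 100
= 208.3 / 489 * 100
= 42.6%

42.6%


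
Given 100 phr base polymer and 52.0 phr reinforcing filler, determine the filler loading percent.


Filler % = filler / (rubber + filler) * 100
= 52.0 / (100 + 52.0) * 100
= 52.0 / 152.0 * 100
= 34.21%

34.21%


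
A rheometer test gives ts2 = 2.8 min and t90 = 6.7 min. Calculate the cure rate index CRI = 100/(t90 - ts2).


CRI = 100 / (t90 - ts2)
= 100 / (6.7 - 2.8)
= 100 / 3.9
= 25.64 min^-1

25.64 min^-1


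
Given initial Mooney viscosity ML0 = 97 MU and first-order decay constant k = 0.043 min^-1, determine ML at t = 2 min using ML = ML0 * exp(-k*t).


ML = ML0 * exp(-k * t)
ML = 97 * exp(-0.043 * 2)
ML = 97 * 0.9176
ML = 89.01 MU

89.01 MU


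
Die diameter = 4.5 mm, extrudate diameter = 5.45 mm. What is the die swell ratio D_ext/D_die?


Die swell ratio = D_extrudate / D_die
= 5.45 / 4.5
= 1.211

Die swell = 1.211


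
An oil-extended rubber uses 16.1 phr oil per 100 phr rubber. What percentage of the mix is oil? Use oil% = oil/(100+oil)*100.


Oil % = oil / (100 + oil) * 100
= 16.1 / (100 + 16.1) * 100
= 16.1 / 116.1 * 100
= 13.87%

13.87%


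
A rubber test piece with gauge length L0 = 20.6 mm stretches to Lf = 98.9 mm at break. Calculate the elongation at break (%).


Elongation = (Lf - L0) / L0 * 100
= (98.9 - 20.6) / 20.6 * 100
= 78.3 / 20.6 * 100
= 380.1%

380.1%


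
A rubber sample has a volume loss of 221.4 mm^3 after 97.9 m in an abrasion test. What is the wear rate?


Rate = volume_loss / distance
= 221.4 / 97.9
= 2.261 mm^3/m

2.261 mm^3/m


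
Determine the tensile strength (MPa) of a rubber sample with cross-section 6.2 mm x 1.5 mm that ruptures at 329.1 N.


Area = width * thickness = 6.2 * 1.5 = 9.3 mm^2
TS = force / area = 329.1 / 9.3 = 35.39 MPa

35.39 MPa


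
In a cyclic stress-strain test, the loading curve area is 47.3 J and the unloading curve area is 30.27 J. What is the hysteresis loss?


Hysteresis loss = loading - unloading
= 47.3 - 30.27
= 17.03 J

17.03 J


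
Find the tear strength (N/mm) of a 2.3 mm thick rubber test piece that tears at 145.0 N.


Tear strength = force / thickness
= 145.0 / 2.3
= 63.04 N/mm

63.04 N/mm


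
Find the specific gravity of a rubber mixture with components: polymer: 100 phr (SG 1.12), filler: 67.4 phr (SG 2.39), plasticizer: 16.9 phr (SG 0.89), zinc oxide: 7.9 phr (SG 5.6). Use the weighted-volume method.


Sum of weights = 192.2
Volume contributions:
  polymer: 100/1.12 = 89.2857
  filler: 67.4/2.39 = 28.2008
  plasticizer: 16.9/0.89 = 18.9888
  zinc oxide: 7.9/5.6 = 1.4107
Sum of volumes = 137.8860
SG = 192.2 / 137.8860 = 1.394

SG = 1.394


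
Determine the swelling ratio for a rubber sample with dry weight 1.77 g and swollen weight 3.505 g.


Q = W_swollen / W_dry
Q = 3.505 / 1.77
Q = 1.98

Q = 1.98


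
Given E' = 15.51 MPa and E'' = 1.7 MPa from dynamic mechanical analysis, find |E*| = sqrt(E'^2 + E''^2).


|E*| = sqrt(E'^2 + E''^2)
= sqrt(15.51^2 + 1.7^2)
= sqrt(240.5601 + 2.8900)
= 15.603 MPa

15.603 MPa


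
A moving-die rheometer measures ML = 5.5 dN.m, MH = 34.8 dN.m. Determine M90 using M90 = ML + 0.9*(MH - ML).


M90 = ML + 0.9 * (MH - ML)
M90 = 5.5 + 0.9 * (34.8 - 5.5)
M90 = 5.5 + 0.9 * 29.3
M90 = 31.87 dN.m

31.87 dN.m


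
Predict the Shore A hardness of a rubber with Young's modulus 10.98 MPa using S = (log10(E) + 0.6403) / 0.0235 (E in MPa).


log10(E) = 0.0235*S - 0.6403  =>  S = (log10(E) + 0.6403) / 0.0235
log10(10.98) = 1.040602
S = (1.040602 + 0.6403) / 0.0235 = 1.680902 / 0.0235
S = 71.5

Shore A = 71.5


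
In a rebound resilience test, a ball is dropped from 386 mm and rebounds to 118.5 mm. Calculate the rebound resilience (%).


Resilience = h_rebound / h_drop * 100
= 118.5 / 386 * 100
= 30.7%

30.7%


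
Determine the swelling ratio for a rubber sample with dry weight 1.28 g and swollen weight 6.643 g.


Q = W_swollen / W_dry
Q = 6.643 / 1.28
Q = 5.19

Q = 5.19


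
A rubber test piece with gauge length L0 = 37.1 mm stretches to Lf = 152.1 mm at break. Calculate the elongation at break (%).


Elongation = (Lf - L0) / L0 * 100
= (152.1 - 37.1) / 37.1 * 100
= 115.0 / 37.1 * 100
= 310.0%

310.0%


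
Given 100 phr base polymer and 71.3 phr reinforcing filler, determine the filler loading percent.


Filler % = filler / (rubber + filler) * 100
= 71.3 / (100 + 71.3) * 100
= 71.3 / 171.3 * 100
= 41.62%

41.62%


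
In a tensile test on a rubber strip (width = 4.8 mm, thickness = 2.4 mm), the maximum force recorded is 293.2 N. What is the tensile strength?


Area = width * thickness = 4.8 * 2.4 = 11.52 mm^2
TS = force / area = 293.2 / 11.52 = 25.45 MPa

25.45 MPa


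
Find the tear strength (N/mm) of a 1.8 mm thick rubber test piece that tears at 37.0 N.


Tear strength = force / thickness
= 37.0 / 1.8
= 20.56 N/mm

20.56 N/mm


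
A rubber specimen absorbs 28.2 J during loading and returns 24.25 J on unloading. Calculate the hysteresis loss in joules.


Hysteresis loss = loading - unloading
= 28.2 - 24.25
= 3.95 J

3.95 J


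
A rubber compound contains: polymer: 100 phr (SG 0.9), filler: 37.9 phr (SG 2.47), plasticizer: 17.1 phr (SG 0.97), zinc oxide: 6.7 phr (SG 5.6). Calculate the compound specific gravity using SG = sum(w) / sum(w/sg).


Sum of weights = 161.7
Volume contributions:
  polymer: 100/0.9 = 111.1111
  filler: 37.9/2.47 = 15.3441
  plasticizer: 17.1/0.97 = 17.6289
  zinc oxide: 6.7/5.6 = 1.1964
Sum of volumes = 145.2805
SG = 161.7 / 145.2805 = 1.113

SG = 1.113


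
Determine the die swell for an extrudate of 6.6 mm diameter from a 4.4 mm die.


Die swell ratio = D_extrudate / D_die
= 6.6 / 4.4
= 1.5

Die swell = 1.5


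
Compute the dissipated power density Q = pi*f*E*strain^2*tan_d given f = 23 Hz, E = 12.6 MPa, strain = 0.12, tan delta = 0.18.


Q = pi * f * E * strain^2 * tan_d
= pi * 23 * 12.6 * 0.12^2 * 0.18
= pi * 23 * 12.6 * 0.0144 * 0.18
= 2.3598

Q = 2.3598


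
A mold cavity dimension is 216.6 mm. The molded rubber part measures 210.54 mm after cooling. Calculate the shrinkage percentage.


Shrinkage = (mold - part) / mold * 100
= (216.6 - 210.54) / 216.6 * 100
= 6.06 / 216.6 * 100
= 2.8%

2.8%


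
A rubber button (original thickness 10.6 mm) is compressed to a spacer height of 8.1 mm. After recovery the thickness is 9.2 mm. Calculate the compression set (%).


CS = (t0 - recovered) / (t0 - ts) * 100
= (10.6 - 9.2) / (10.6 - 8.1) * 100
= 1.4 / 2.5 * 100
= 56.0%

56.0%


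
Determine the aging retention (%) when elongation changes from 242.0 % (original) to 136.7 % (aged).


Retention = aged / original * 100
= 136.7 / 242.0 * 100
= 56.5%

56.5%


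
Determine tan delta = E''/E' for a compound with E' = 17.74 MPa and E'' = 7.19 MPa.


tan delta = E'' / E'
= 7.19 / 17.74
= 0.4053

tan delta = 0.4053


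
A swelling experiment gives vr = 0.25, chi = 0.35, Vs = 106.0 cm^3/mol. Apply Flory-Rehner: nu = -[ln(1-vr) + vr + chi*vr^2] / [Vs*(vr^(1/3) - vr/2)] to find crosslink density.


ln(1 - vr) = ln(1 - 0.25) = -0.2877
Numerator = -((-0.2877) + 0.25 + 0.35 * 0.25^2) = 0.0158
Denominator = 106.0 * (0.25^(1/3) - 0.25/2) = 53.5258
nu = 0.0158 / 53.5258 = 2.9532e-04 mol/cm^3

2.9532e-04 mol/cm^3


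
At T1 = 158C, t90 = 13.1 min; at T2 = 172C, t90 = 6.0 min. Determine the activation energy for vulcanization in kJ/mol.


T1 = 431.15 K, T2 = 445.15 K
1/T1 - 1/T2 = 7.2945e-05
ln(t1/t2) = ln(13.1/6.0) = 0.7809
Ea = 8.314 * 0.7809 / 7.2945e-05 = 88999.1590 J/mol
Ea = 89.0 kJ/mol

89.0 kJ/mol


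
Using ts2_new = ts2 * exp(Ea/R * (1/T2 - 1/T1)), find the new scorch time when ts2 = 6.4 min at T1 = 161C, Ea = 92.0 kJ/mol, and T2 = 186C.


Convert temperatures: T1 = 161 + 273.15 = 434.15 K, T2 = 186 + 273.15 = 459.15 K
ts2_new = 6.4 * exp(92000 / 8.314 * (1/459.15 - 1/434.15))
1/T2 - 1/T1 = -1.2541e-04
ts2_new = 1.6 min

1.6 min


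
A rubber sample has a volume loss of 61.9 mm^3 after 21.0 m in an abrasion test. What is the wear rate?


Rate = volume_loss / distance
= 61.9 / 21.0
= 2.948 mm^3/m

2.948 mm^3/m


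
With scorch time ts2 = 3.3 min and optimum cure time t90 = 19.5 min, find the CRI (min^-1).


CRI = 100 / (t90 - ts2)
= 100 / (19.5 - 3.3)
= 100 / 16.2
= 6.17 min^-1

6.17 min^-1


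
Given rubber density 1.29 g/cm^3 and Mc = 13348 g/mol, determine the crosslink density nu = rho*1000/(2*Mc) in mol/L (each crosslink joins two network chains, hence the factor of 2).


nu = rho * 1000 / (2 * Mc)
nu = 1.29 * 1000 / (2 * 13348)
nu = 1290.0 / 26696
nu = 0.0483 mol/L

0.0483 mol/L


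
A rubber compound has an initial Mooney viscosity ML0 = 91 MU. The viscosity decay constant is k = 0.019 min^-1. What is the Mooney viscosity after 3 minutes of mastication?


ML = ML0 * exp(-k * t)
ML = 91 * exp(-0.019 * 3)
ML = 91 * 0.9446
ML = 85.96 MU

85.96 MU


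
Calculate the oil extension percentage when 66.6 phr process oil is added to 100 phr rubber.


Oil % = oil / (100 + oil) * 100
= 66.6 / (100 + 66.6) * 100
= 66.6 / 166.6 * 100
= 39.98%

39.98%


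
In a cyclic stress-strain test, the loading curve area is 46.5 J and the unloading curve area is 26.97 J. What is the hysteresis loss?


Hysteresis loss = loading - unloading
= 46.5 - 26.97
= 19.53 J

19.53 J


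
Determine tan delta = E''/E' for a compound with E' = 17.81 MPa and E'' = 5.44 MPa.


tan delta = E'' / E'
= 5.44 / 17.81
= 0.3054

tan delta = 0.3054


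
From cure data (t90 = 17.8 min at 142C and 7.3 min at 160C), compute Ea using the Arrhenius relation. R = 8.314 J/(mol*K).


T1 = 415.15 K, T2 = 433.15 K
1/T1 - 1/T2 = 1.0010e-04
ln(t1/t2) = ln(17.8/7.3) = 0.8913
Ea = 8.314 * 0.8913 / 1.0010e-04 = 74031.4967 J/mol
Ea = 74.03 kJ/mol

74.03 kJ/mol


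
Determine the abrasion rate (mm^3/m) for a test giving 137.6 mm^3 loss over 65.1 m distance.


Rate = volume_loss / distance
= 137.6 / 65.1
= 2.114 mm^3/m

2.114 mm^3/m


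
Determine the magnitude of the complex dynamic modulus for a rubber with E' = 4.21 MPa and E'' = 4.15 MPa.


|E*| = sqrt(E'^2 + E''^2)
= sqrt(4.21^2 + 4.15^2)
= sqrt(17.7241 + 17.2225)
= 5.912 MPa

5.912 MPa


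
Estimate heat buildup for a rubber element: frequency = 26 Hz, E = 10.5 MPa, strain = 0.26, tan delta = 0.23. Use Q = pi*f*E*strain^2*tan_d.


Q = pi * f * E * strain^2 * tan_d
= pi * 26 * 10.5 * 0.26^2 * 0.23
= pi * 26 * 10.5 * 0.0676 * 0.23
= 13.3348

Q = 13.3348


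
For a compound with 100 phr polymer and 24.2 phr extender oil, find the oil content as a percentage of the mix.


Oil % = oil / (100 + oil) * 100
= 24.2 / (100 + 24.2) * 100
= 24.2 / 124.2 * 100
= 19.48%

19.48%


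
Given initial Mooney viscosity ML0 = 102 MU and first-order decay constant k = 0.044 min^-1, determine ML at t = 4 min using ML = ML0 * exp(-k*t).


ML = ML0 * exp(-k * t)
ML = 102 * exp(-0.044 * 4)
ML = 102 * 0.8386
ML = 85.54 MU

85.54 MU


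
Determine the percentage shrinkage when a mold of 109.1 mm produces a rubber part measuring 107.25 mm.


Shrinkage = (mold - part) / mold * 100
= (109.1 - 107.25) / 109.1 * 100
= 1.85 / 109.1 * 100
= 1.7%

1.7%


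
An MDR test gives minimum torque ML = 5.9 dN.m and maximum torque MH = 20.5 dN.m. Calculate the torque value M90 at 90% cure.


M90 = ML + 0.9 * (MH - ML)
M90 = 5.9 + 0.9 * (20.5 - 5.9)
M90 = 5.9 + 0.9 * 14.6
M90 = 19.04 dN.m

19.04 dN.m


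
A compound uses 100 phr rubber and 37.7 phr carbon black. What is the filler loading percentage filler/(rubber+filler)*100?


Filler % = filler / (rubber + filler) * 100
= 37.7 / (100 + 37.7) * 100
= 37.7 / 137.7 * 100
= 27.38%

27.38%


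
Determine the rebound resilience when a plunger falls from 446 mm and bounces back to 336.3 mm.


Resilience = h_rebound / h_drop * 100
= 336.3 / 446 * 100
= 75.4%

75.4%


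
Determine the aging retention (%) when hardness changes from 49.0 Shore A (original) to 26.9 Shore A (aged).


Retention = aged / original * 100
= 26.9 / 49.0 * 100
= 54.9%

54.9%


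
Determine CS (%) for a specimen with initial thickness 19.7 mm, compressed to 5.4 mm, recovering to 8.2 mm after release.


CS = (t0 - recovered) / (t0 - ts) * 100
= (19.7 - 8.2) / (19.7 - 5.4) * 100
= 11.5 / 14.3 * 100
= 80.4%

80.4%


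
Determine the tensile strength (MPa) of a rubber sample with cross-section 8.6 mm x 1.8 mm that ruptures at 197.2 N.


Area = width * thickness = 8.6 * 1.8 = 15.48 mm^2
TS = force / area = 197.2 / 15.48 = 12.74 MPa

12.74 MPa


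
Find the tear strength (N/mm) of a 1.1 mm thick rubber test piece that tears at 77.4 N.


Tear strength = force / thickness
= 77.4 / 1.1
= 70.36 N/mm

70.36 N/mm


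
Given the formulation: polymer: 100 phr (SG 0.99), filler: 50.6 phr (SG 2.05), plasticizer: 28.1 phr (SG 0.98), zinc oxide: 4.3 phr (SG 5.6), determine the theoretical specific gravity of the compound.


Sum of weights = 183.0
Volume contributions:
  polymer: 100/0.99 = 101.0101
  filler: 50.6/2.05 = 24.6829
  plasticizer: 28.1/0.98 = 28.6735
  zinc oxide: 4.3/5.6 = 0.7679
Sum of volumes = 155.1344
SG = 183.0 / 155.1344 = 1.18

SG = 1.18


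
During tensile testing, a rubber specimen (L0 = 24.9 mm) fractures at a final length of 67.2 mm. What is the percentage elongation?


Elongation = (Lf - L0) / L0 * 100
= (67.2 - 24.9) / 24.9 * 100
= 42.3 / 24.9 * 100
= 169.9%

169.9%


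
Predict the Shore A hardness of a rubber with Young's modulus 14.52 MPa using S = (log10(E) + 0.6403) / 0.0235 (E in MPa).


log10(E) = 0.0235*S - 0.6403  =>  S = (log10(E) + 0.6403) / 0.0235
log10(14.52) = 1.161967
S = (1.161967 + 0.6403) / 0.0235 = 1.802267 / 0.0235
S = 76.7

Shore A = 76.7


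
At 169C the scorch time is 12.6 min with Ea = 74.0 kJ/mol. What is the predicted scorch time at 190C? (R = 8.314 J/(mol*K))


Convert temperatures: T1 = 169 + 273.15 = 442.15 K, T2 = 190 + 273.15 = 463.15 K
ts2_new = 12.6 * exp(74000 / 8.314 * (1/463.15 - 1/442.15))
1/T2 - 1/T1 = -1.0255e-04
ts2_new = 5.06 min

5.06 min


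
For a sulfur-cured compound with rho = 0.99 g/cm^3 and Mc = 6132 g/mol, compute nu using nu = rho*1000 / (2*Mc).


nu = rho * 1000 / (2 * Mc)
nu = 0.99 * 1000 / (2 * 6132)
nu = 990.0 / 12264
nu = 0.0807 mol/L

0.0807 mol/L


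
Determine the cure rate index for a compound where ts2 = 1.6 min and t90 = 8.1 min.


CRI = 100 / (t90 - ts2)
= 100 / (8.1 - 1.6)
= 100 / 6.5
= 15.38 min^-1

15.38 min^-1


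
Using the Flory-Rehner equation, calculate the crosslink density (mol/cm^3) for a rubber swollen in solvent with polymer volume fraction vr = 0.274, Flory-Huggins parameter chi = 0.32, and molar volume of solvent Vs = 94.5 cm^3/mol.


ln(1 - vr) = ln(1 - 0.274) = -0.3202
Numerator = -((-0.3202) + 0.274 + 0.32 * 0.274^2) = 0.0222
Denominator = 94.5 * (0.274^(1/3) - 0.274/2) = 48.4319
nu = 0.0222 / 48.4319 = 4.5798e-04 mol/cm^3

4.5798e-04 mol/cm^3


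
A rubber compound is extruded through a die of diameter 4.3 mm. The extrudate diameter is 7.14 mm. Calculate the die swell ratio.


Die swell ratio = D_extrudate / D_die
= 7.14 / 4.3
= 1.66

Die swell = 1.66


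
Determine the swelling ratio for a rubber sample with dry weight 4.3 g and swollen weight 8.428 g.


Q = W_swollen / W_dry
Q = 8.428 / 4.3
Q = 1.96

Q = 1.96


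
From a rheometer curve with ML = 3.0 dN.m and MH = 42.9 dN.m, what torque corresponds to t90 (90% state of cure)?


M90 = ML + 0.9 * (MH - ML)
M90 = 3.0 + 0.9 * (42.9 - 3.0)
M90 = 3.0 + 0.9 * 39.9
M90 = 38.91 dN.m

38.91 dN.m


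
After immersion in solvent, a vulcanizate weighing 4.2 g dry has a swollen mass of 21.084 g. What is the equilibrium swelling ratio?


Q = W_swollen / W_dry
Q = 21.084 / 4.2
Q = 5.02

Q = 5.02


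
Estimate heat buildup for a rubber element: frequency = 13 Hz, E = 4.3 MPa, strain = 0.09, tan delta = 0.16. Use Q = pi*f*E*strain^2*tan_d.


Q = pi * f * E * strain^2 * tan_d
= pi * 13 * 4.3 * 0.09^2 * 0.16
= pi * 13 * 4.3 * 0.0081 * 0.16
= 0.2276

Q = 0.2276


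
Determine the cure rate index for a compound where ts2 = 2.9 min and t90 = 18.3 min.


CRI = 100 / (t90 - ts2)
= 100 / (18.3 - 2.9)
= 100 / 15.4
= 6.49 min^-1

6.49 min^-1


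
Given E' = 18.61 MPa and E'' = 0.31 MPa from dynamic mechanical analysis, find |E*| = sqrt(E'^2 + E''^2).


|E*| = sqrt(E'^2 + E''^2)
= sqrt(18.61^2 + 0.31^2)
= sqrt(346.3321 + 0.0961)
= 18.613 MPa

18.613 MPa


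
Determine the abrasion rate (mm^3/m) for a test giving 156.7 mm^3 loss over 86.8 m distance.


Rate = volume_loss / distance
= 156.7 / 86.8
= 1.805 mm^3/m

1.805 mm^3/m


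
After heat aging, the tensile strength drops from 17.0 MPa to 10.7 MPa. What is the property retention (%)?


Retention = aged / original * 100
= 10.7 / 17.0 * 100
= 62.9%

62.9%


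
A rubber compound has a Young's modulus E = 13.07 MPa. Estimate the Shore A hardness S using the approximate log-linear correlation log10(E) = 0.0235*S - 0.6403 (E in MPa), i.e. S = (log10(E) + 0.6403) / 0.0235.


log10(E) = 0.0235*S - 0.6403  =>  S = (log10(E) + 0.6403) / 0.0235
log10(13.07) = 1.116276
S = (1.116276 + 0.6403) / 0.0235 = 1.756576 / 0.0235
S = 74.7

Shore A = 74.7


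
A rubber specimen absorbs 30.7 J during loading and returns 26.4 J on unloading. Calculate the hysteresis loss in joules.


Hysteresis loss = loading - unloading
= 30.7 - 26.4
= 4.3 J

4.3 J


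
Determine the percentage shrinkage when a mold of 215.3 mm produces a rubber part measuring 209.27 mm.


Shrinkage = (mold - part) / mold * 100
= (215.3 - 209.27) / 215.3 * 100
= 6.03 / 215.3 * 100
= 2.8%

2.8%


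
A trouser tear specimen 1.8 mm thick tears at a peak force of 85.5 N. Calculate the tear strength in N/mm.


Tear strength = force / thickness
= 85.5 / 1.8
= 47.5 N/mm

47.5 N/mm


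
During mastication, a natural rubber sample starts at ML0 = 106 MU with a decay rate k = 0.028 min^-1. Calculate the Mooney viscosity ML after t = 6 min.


ML = ML0 * exp(-k * t)
ML = 106 * exp(-0.028 * 6)
ML = 106 * 0.8454
ML = 89.61 MU

89.61 MU


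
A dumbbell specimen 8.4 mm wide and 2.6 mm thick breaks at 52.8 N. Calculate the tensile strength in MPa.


Area = width * thickness = 8.4 * 2.6 = 21.84 mm^2
TS = force / area = 52.8 / 21.84 = 2.42 MPa

2.42 MPa


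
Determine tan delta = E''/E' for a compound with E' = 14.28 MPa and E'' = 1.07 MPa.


tan delta = E'' / E'
= 1.07 / 14.28
= 0.0749

tan delta = 0.0749


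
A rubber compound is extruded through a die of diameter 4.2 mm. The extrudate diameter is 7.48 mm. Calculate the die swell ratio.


Die swell ratio = D_extrudate / D_die
= 7.48 / 4.2
= 1.781

Die swell = 1.781


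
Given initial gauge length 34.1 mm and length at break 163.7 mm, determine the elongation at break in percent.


Elongation = (Lf - L0) / L0 * 100
= (163.7 - 34.1) / 34.1 * 100
= 129.6 / 34.1 * 100
= 380.1%

380.1%


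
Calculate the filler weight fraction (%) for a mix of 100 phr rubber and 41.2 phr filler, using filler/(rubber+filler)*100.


Filler % = filler / (rubber + filler) * 100
= 41.2 / (100 + 41.2) * 100
= 41.2 / 141.2 * 100
= 29.18%

29.18%


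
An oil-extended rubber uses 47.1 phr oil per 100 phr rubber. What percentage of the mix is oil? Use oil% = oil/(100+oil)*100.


Oil % = oil / (100 + oil) * 100
= 47.1 / (100 + 47.1) * 100
= 47.1 / 147.1 * 100
= 32.02%

32.02%


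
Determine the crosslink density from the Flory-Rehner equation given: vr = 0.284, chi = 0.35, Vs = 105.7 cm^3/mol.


ln(1 - vr) = ln(1 - 0.284) = -0.3341
Numerator = -((-0.3341) + 0.284 + 0.35 * 0.284^2) = 0.0218
Denominator = 105.7 * (0.284^(1/3) - 0.284/2) = 54.4687
nu = 0.0218 / 54.4687 = 4.0107e-04 mol/cm^3

4.0107e-04 mol/cm^3


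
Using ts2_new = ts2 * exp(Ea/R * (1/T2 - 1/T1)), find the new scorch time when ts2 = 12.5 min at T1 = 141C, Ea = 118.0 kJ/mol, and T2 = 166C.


Convert temperatures: T1 = 141 + 273.15 = 414.15 K, T2 = 166 + 273.15 = 439.15 K
ts2_new = 12.5 * exp(118000 / 8.314 * (1/439.15 - 1/414.15))
1/T2 - 1/T1 = -1.3746e-04
ts2_new = 1.78 min

1.78 min


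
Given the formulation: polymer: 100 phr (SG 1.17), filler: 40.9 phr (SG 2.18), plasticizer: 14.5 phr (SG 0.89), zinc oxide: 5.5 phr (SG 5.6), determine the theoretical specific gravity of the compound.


Sum of weights = 160.9
Volume contributions:
  polymer: 100/1.17 = 85.4701
  filler: 40.9/2.18 = 18.7615
  plasticizer: 14.5/0.89 = 16.2921
  zinc oxide: 5.5/5.6 = 0.9821
Sum of volumes = 121.5058
SG = 160.9 / 121.5058 = 1.324

SG = 1.324


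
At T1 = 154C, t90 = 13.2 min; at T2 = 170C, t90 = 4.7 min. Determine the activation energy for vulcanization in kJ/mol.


T1 = 427.15 K, T2 = 443.15 K
1/T1 - 1/T2 = 8.4526e-05
ln(t1/t2) = ln(13.2/4.7) = 1.0327
Ea = 8.314 * 1.0327 / 8.4526e-05 = 101572.5062 J/mol
Ea = 101.57 kJ/mol

101.57 kJ/mol


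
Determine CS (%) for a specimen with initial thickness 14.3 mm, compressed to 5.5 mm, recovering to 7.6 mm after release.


CS = (t0 - recovered) / (t0 - ts) * 100
= (14.3 - 7.6) / (14.3 - 5.5) * 100
= 6.7 / 8.8 * 100
= 76.1%

76.1%


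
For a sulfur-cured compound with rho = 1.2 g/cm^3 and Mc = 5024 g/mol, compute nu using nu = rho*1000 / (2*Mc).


nu = rho * 1000 / (2 * Mc)
nu = 1.2 * 1000 / (2 * 5024)
nu = 1200.0 / 10048
nu = 0.1194 mol/L

0.1194 mol/L


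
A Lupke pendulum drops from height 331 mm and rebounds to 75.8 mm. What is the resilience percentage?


Resilience = h_rebound / h_drop * 100
= 75.8 / 331 * 100
= 22.9%

22.9%


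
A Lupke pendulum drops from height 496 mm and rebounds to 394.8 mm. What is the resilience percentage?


Resilience = h_rebound / h_drop * 100
= 394.8 / 496 * 100
= 79.6%

79.6%


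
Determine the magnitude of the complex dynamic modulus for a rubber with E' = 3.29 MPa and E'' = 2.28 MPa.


|E*| = sqrt(E'^2 + E''^2)
= sqrt(3.29^2 + 2.28^2)
= sqrt(10.8241 + 5.1984)
= 4.003 MPa

4.003 MPa


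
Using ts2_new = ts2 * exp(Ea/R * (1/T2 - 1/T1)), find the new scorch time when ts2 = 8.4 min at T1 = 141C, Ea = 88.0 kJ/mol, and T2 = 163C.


Convert temperatures: T1 = 141 + 273.15 = 414.15 K, T2 = 163 + 273.15 = 436.15 K
ts2_new = 8.4 * exp(88000 / 8.314 * (1/436.15 - 1/414.15))
1/T2 - 1/T1 = -1.2179e-04
ts2_new = 2.31 min

2.31 min


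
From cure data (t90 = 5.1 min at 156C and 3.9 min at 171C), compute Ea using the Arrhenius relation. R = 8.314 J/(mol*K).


T1 = 429.15 K, T2 = 444.15 K
1/T1 - 1/T2 = 7.8696e-05
ln(t1/t2) = ln(5.1/3.9) = 0.2683
Ea = 8.314 * 0.2683 / 7.8696e-05 = 28341.3099 J/mol
Ea = 28.34 kJ/mol

28.34 kJ/mol


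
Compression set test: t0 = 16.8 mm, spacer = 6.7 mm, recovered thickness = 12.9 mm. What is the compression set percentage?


CS = (t0 - recovered) / (t0 - ts) * 100
= (16.8 - 12.9) / (16.8 - 6.7) * 100
= 3.9 / 10.1 * 100
= 38.6%

38.6%


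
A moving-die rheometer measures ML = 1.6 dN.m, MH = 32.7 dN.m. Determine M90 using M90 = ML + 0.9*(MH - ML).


M90 = ML + 0.9 * (MH - ML)
M90 = 1.6 + 0.9 * (32.7 - 1.6)
M90 = 1.6 + 0.9 * 31.1
M90 = 29.59 dN.m

29.59 dN.m


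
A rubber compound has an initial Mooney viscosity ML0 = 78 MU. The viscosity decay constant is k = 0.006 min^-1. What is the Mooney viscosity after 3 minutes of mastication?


ML = ML0 * exp(-k * t)
ML = 78 * exp(-0.006 * 3)
ML = 78 * 0.9822
ML = 76.61 MU

76.61 MU


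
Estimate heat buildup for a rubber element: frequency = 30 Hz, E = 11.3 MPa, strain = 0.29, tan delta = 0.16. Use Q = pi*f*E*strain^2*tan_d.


Q = pi * f * E * strain^2 * tan_d
= pi * 30 * 11.3 * 0.29^2 * 0.16
= pi * 30 * 11.3 * 0.0841 * 0.16
= 14.3306

Q = 14.3306
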